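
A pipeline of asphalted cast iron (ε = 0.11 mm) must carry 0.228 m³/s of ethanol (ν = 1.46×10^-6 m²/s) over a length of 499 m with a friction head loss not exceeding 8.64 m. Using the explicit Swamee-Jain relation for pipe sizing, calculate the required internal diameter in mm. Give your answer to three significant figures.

Swamee-Jain (Type III): D = 0.66·[ε^1.25·(LQ²/(gh_f))^4.75 + ν·Q^9.4·(L/(gh_f))^5.2]^0.04
LQ²/(gh_f) = 0.3060; L/(gh_f) = 5.887
Term 1 = ε^1.25·(…)^4.75 = 4.07×10^-8; Term 2 = ν·Q^9.4·(…)^5.2 = 1.36×10^-8
D = 0.66·(4.07×10^-8 + 1.36×10^-8)^0.04 = 0.3380 m = 338 mm
Check: V = 2.54 m/s, Re = 5.88×10^5, f = 0.01640, h_f = 7.97 m ≈ 8.64 m ✓

D ≈ 338 mm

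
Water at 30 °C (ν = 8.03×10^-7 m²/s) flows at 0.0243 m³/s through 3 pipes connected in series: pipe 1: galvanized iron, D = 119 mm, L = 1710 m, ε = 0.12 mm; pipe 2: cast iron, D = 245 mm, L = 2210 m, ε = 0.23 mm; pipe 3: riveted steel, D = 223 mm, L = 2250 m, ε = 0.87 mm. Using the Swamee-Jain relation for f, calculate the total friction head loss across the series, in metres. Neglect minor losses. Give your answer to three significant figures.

Pipe 1: V = 2.185 m/s, Re = 3.24×10^5, ε/D = 0.00101, f = 0.02071, h_1 = f(L/D)V²/2g = 72.41 m
Pipe 2: V = 0.5154 m/s, Re = 1.57×10^5, ε/D = 9.39×10^-4, f = 0.02129, h_2 = f(L/D)V²/2g = 2.601 m
Pipe 3: V = 0.6222 m/s, Re = 1.73×10^5, ε/D = 0.00390, f = 0.02905, h_3 = f(L/D)V²/2g = 5.783 m
Series → Q common, losses add: H = Σh = 80.80 m

H ≈ 80.8 m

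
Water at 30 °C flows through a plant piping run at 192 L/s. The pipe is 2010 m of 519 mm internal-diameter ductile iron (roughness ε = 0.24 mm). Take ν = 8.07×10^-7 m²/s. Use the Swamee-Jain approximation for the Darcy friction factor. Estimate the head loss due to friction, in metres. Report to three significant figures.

V = 4Q/(πD²) = 4·0.192/(π·0.519²) = 0.9076 m/s
Re = VD/ν = 0.9076·0.519/8.07×10^-7 = 5.84×10^5 → turbulent
ε/D = 0.24/519 = 4.62×10^-4
Swamee-Jain: f = 0.01740
h_f = f(L/D)V²/(2g) = 0.01740·(2010/0.519)·0.9076²/(2·9.81) = 2.829 m

h_f ≈ 2.83 m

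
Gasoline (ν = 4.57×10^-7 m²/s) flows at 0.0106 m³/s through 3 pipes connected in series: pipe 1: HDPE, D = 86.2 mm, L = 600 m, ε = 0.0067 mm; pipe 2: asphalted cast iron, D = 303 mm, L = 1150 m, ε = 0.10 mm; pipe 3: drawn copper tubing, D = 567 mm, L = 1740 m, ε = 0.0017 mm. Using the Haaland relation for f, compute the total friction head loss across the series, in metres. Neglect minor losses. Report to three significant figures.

H ≈ 17.3 m

Pipe 1: V = 1.816 m/s, Re = 3.43×10^5, ε/D = 7.77×10^-5, f = 0.01474, h_1 = f(L/D)V²/2g = 17.25 m
Pipe 2: V = 0.1470 m/s, Re = 9.75×10^4, ε/D = 3.30×10^-4, f = 0.01941, h_2 = f(L/D)V²/2g = 0.08112 m
Pipe 3: V = 0.04198 m/s, Re = 5.21×10^4, ε/D = 3.00×10^-6, f = 0.02053, h_3 = f(L/D)V²/2g = 0.005659 m
Series → Q common, losses add: H = Σh = 17.34 m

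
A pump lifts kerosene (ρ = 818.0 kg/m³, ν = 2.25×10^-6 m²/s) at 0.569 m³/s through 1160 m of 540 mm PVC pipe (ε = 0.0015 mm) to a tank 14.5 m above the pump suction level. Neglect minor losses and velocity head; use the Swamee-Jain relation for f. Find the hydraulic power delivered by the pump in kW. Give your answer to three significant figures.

V = 4Q/(πD²) = 2.484 m/s; Re = 5.96×10^5; ε/D = 2.78×10^-6; f = 0.01274
h_f = f(L/D)V²/2g = 8.609 m
Total head H = z + h_f = 14.5 + 8.609 = 23.11 m
P_hyd = ρgQH = 818.0·9.81·0.569·23.11 = 105.5 kW

P_hyd ≈ 106 kW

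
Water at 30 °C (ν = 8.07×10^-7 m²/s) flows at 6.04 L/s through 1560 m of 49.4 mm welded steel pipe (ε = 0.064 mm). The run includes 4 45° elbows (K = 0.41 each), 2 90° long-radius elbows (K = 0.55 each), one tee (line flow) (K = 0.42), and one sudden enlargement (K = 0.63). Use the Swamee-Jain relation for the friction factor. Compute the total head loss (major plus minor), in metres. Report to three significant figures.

H_L ≈ 359 m

V = 4Q/(πD²) = 3.151 m/s; V²/2g = 0.5062 m
Re = 1.93×10^5, ε/D = 0.00130 → f = 0.02233 (Swamee-Jain)
Major: h_f = f(L/D)·V²/2g = 0.02233·31579·0.5062 = 356.9 m
Minor: ΣK = 3.79; h_m = ΣK·V²/2g = 1.918 m
Total H_L = 356.9 + 1.918 = 358.8 m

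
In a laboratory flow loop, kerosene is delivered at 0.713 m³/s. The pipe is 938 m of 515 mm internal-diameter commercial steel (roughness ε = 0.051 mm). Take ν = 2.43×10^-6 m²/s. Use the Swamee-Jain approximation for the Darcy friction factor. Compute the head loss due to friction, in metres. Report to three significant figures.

h_f ≈ 15.1 m

V = 4Q/(πD²) = 4·0.713/(π·0.515²) = 3.423 m/s
Re = VD/ν = 3.423·0.515/2.43×10^-6 = 7.25×10^5 → turbulent
ε/D = 0.051/515 = 9.90×10^-5
Swamee-Jain: f = 0.01389
h_f = f(L/D)V²/(2g) = 0.01389·(938/0.515)·3.423²/(2·9.81) = 15.11 m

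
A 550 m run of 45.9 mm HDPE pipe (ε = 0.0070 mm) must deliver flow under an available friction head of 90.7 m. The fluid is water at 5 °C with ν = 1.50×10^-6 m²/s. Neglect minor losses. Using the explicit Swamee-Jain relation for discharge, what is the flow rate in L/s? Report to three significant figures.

Q ≈ 4.58 L/s

Swamee-Jain (Type II): Q = -0.965·√(gD⁵h_f/L)·ln[ε/(3.7D) + √(3.17ν²L/(gD³h_f))]
√(gD⁵h_f/L) = √(9.81·0.0459⁵·90.7/550) = 5.741×10^-4
ε/(3.7D) = 4.12×10^-5; √(3.17ν²L/(gD³h_f)) = 2.14×10^-4
Q = -0.965·5.741×10^-4·ln(2.547×10^-4) = 0.004585 m³/s
Check: V = 2.77 m/s, Re = 8.48×10^4, f = 0.01930, h_f = 90.5 m ≈ 90.7 m ✓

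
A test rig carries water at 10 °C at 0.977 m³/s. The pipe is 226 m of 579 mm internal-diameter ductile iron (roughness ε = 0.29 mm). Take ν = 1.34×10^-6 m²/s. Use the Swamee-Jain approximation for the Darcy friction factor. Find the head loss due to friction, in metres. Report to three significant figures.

h_f ≈ 4.69 m

V = 4Q/(πD²) = 4·0.977/(π·0.579²) = 3.711 m/s
Re = VD/ν = 3.711·0.579/1.34×10^-6 = 1.60×10^6 → turbulent
ε/D = 0.29/579 = 5.01×10^-4
Swamee-Jain: f = 0.01711
h_f = f(L/D)V²/(2g) = 0.01711·(226/0.579)·3.711²/(2·9.81) = 4.685 m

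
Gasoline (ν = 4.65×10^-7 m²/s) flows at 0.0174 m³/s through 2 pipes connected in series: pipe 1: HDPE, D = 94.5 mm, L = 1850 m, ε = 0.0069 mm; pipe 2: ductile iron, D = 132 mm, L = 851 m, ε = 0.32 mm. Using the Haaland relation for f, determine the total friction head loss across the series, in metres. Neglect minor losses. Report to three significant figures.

Pipe 1: V = 2.481 m/s, Re = 5.04×10^5, ε/D = 7.30×10^-5, f = 0.01394, h_1 = f(L/D)V²/2g = 85.58 m
Pipe 2: V = 1.271 m/s, Re = 3.61×10^5, ε/D = 0.00242, f = 0.02510, h_2 = f(L/D)V²/2g = 13.34 m
Series → Q common, losses add: H = Σh = 98.92 m

H ≈ 98.9 m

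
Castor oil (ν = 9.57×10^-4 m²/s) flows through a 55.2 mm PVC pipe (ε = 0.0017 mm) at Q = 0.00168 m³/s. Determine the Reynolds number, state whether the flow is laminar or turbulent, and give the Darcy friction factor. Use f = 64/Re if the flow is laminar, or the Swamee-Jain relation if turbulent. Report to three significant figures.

V = 4Q/(πD²) = 0.7020 m/s
Re = VD/ν = 0.7020·0.0552/9.57×10^-4 = 40.5
Re < 2300 → laminar → f = 64/Re = 1.581

Re ≈ 40.5; laminar; f = 64/Re ≈ 1.58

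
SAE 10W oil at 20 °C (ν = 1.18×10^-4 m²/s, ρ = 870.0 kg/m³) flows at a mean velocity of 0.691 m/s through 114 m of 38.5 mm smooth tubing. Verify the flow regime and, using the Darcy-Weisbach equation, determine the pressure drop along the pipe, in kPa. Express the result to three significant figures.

Re = VD/ν = 0.691·0.03850/1.18×10^-4 = 225 → laminar (Re < 2300)
f = 64/Re = 0.2839
h_f = f(L/D)V²/(2g) = 0.2839·(114/0.03850)·0.691²/(2·9.81) = 20.46 m
Δp = ρg·h_f = 870.0·9.81·20.46 = 174.6 kPa

Δp ≈ 175 kPa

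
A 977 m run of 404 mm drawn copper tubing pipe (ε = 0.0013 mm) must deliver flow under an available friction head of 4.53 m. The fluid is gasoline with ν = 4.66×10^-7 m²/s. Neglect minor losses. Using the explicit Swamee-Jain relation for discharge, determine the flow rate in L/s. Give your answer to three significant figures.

Q ≈ 236 L/s

Swamee-Jain (Type II): Q = -0.965·√(gD⁵h_f/L)·ln[ε/(3.7D) + √(3.17ν²L/(gD³h_f))]
√(gD⁵h_f/L) = √(9.81·0.404⁵·4.53/977) = 0.02213
ε/(3.7D) = 8.70×10^-7; √(3.17ν²L/(gD³h_f)) = 1.51×10^-5
Q = -0.965·0.02213·ln(1.602×10^-5) = 0.2358 m³/s
Check: V = 1.84 m/s, Re = 1.59×10^6, f = 0.01086, h_f = 4.53 m ≈ 4.53 m ✓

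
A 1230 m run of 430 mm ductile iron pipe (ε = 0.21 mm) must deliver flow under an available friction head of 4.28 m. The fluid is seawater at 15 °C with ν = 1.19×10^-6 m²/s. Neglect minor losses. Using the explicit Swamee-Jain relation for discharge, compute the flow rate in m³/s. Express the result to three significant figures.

Swamee-Jain (Type II): Q = -0.965·√(gD⁵h_f/L)·ln[ε/(3.7D) + √(3.17ν²L/(gD³h_f))]
√(gD⁵h_f/L) = √(9.81·0.430⁵·4.28/1230) = 0.02240
ε/(3.7D) = 1.32×10^-4; √(3.17ν²L/(gD³h_f)) = 4.07×10^-5
Q = -0.965·0.02240·ln(1.727×10^-4) = 0.1873 m³/s
Check: V = 1.29 m/s, Re = 4.66×10^5, f = 0.01777, h_f = 4.31 m ≈ 4.28 m ✓

Q ≈ 0.187 m³/s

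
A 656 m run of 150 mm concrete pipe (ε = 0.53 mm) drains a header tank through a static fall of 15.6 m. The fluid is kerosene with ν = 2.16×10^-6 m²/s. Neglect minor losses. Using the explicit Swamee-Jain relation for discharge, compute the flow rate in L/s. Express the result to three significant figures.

Swamee-Jain (Type II): Q = -0.965·√(gD⁵h_f/L)·ln[ε/(3.7D) + √(3.17ν²L/(gD³h_f))]
√(gD⁵h_f/L) = √(9.81·0.150⁵·15.6/656) = 0.004209
ε/(3.7D) = 9.55×10^-4; √(3.17ν²L/(gD³h_f)) = 1.37×10^-4
Q = -0.965·0.004209·ln(0.001092) = 0.02770 m³/s
Check: V = 1.57 m/s, Re = 1.09×10^5, f = 0.02874, h_f = 15.7 m ≈ 15.6 m ✓

Q ≈ 27.7 L/s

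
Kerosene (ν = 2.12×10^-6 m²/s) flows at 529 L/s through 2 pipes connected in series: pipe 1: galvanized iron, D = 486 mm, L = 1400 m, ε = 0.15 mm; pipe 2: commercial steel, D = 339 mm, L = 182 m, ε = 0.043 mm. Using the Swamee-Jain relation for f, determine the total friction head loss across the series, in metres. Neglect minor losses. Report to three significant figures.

H ≈ 32.4 m

Pipe 1: V = 2.852 m/s, Re = 6.54×10^5, ε/D = 3.09×10^-4, f = 0.01617, h_1 = f(L/D)V²/2g = 19.30 m
Pipe 2: V = 5.861 m/s, Re = 9.37×10^5, ε/D = 1.27×10^-4, f = 0.01395, h_2 = f(L/D)V²/2g = 13.12 m
Series → Q common, losses add: H = Σh = 32.42 m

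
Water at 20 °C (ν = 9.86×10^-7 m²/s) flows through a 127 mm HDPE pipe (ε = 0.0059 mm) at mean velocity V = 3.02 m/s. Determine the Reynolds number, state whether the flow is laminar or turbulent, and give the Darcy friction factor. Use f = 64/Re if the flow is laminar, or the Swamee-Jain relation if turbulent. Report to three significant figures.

Re = VD/ν = 3.020·0.127/9.86×10^-7 = 3.89×10^5
Re > 4000 → turbulent; ε/D = 4.65×10^-5
Swamee-Jain: f = 0.01431

Re ≈ 3.89×10^5; turbulent; f ≈ 0.0143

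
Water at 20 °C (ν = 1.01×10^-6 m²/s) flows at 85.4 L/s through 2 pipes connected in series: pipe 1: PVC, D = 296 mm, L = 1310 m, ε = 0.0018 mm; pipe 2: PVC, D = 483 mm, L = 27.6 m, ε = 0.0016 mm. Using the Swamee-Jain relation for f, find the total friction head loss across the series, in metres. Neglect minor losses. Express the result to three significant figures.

H ≈ 4.86 m

Pipe 1: V = 1.241 m/s, Re = 3.64×10^5, ε/D = 6.08×10^-6, f = 0.01395, h_1 = f(L/D)V²/2g = 4.846 m
Pipe 2: V = 0.4661 m/s, Re = 2.23×10^5, ε/D = 3.31×10^-6, f = 0.01524, h_2 = f(L/D)V²/2g = 0.009644 m
Series → Q common, losses add: H = Σh = 4.856 m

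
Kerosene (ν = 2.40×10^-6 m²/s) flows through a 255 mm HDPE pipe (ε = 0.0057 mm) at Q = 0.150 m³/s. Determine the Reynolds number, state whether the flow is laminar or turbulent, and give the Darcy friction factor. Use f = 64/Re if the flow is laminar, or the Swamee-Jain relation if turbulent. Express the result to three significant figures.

Re ≈ 3.12×10^5; turbulent; f ≈ 0.0145

V = 4Q/(πD²) = 2.937 m/s
Re = VD/ν = 2.937·0.255/2.40×10^-6 = 3.12×10^5
Re > 4000 → turbulent; ε/D = 2.24×10^-5
Swamee-Jain: f = 0.01453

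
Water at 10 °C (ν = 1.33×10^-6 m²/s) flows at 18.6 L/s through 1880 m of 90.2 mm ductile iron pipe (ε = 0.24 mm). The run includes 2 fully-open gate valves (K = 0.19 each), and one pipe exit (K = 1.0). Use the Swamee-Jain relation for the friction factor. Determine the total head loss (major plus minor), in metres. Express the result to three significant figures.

V = 4Q/(πD²) = 2.911 m/s; V²/2g = 0.4318 m
Re = 1.97×10^5, ε/D = 0.00266 → f = 0.02623 (Swamee-Jain)
Major: h_f = f(L/D)·V²/2g = 0.02623·20843·0.4318 = 236.0 m
Minor: ΣK = 1.38; h_m = ΣK·V²/2g = 0.5959 m
Total H_L = 236.0 + 0.5959 = 236.6 m

H_L ≈ 237 m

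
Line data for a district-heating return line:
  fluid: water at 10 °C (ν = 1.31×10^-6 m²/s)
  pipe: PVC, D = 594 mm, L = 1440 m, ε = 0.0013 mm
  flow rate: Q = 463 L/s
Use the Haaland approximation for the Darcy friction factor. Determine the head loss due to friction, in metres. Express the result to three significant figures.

h_f ≈ 4.20 m

V = 4Q/(πD²) = 4·0.463/(π·0.594²) = 1.671 m/s
Re = VD/ν = 1.671·0.594/1.31×10^-6 = 7.58×10^5 → turbulent
ε/D = 0.0013/594 = 2.19×10^-6
Haaland: f = 0.01218
h_f = f(L/D)V²/(2g) = 0.01218·(1440/0.594)·1.671²/(2·9.81) = 4.200 m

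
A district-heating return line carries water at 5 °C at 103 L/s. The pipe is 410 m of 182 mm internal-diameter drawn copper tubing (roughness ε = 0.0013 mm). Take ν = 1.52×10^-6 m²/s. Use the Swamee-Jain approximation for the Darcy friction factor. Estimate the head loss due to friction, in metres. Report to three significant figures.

h_f ≈ 24.0 m

V = 4Q/(πD²) = 4·0.103/(π·0.182²) = 3.959 m/s
Re = VD/ν = 3.959·0.182/1.52×10^-6 = 4.74×10^5 → turbulent
ε/D = 0.0013/182 = 7.14×10^-6
Swamee-Jain: f = 0.01333
h_f = f(L/D)V²/(2g) = 0.01333·(410/0.182)·3.959²/(2·9.81) = 23.99 m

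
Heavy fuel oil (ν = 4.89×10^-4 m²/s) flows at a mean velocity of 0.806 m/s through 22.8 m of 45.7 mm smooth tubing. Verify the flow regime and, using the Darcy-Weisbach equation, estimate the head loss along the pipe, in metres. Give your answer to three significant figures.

h_f ≈ 14.0 m

Re = VD/ν = 0.806·0.04570/4.89×10^-4 = 75.3 → laminar (Re < 2300)
f = 64/Re = 0.8496
h_f = f(L/D)V²/(2g) = 0.8496·(22.8/0.04570)·0.806²/(2·9.81) = 14.04 m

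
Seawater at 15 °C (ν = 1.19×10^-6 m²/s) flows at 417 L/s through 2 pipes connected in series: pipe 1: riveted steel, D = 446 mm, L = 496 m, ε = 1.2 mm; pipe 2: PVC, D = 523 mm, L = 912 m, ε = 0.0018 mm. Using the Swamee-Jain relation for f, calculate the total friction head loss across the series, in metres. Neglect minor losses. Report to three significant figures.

Pipe 1: V = 2.669 m/s, Re = 1.00×10^6, ε/D = 0.00269, f = 0.02560, h_1 = f(L/D)V²/2g = 10.34 m
Pipe 2: V = 1.941 m/s, Re = 8.53×10^5, ε/D = 3.44×10^-6, f = 0.01200, h_2 = f(L/D)V²/2g = 4.019 m
Series → Q common, losses add: H = Σh = 14.36 m

H ≈ 14.4 m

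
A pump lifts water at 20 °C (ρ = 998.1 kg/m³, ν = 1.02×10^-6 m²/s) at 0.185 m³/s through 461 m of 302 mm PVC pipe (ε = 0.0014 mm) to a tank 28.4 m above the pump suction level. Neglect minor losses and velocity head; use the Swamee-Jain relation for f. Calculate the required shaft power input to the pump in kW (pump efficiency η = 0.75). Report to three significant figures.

P_shaft ≈ 83.9 kW

V = 4Q/(πD²) = 2.583 m/s; Re = 7.65×10^5; ε/D = 4.64×10^-6; f = 0.01225
h_f = f(L/D)V²/2g = 6.356 m
Total head H = z + h_f = 28.4 + 6.356 = 34.76 m
P_hyd = ρgQH = 998.1·9.81·0.185·34.76 = 62.96 kW
P_shaft = P_hyd/η = 62.96/0.75 = 83.94 kW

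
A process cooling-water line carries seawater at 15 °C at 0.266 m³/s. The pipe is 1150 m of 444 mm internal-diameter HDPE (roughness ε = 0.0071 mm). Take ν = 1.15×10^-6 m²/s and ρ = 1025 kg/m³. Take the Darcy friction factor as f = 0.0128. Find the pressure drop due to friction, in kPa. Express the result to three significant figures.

V = 4Q/(πD²) = 4·0.266/(π·0.444²) = 1.718 m/s
h_f = f(L/D)V²/(2g) = 0.01280·(1150/0.444)·1.718²/(2·9.81) = 4.987 m
Δp = ρg·h_f = 1025·9.81·4.987 = 50.15 kPa

Δp ≈ 50.1 kPa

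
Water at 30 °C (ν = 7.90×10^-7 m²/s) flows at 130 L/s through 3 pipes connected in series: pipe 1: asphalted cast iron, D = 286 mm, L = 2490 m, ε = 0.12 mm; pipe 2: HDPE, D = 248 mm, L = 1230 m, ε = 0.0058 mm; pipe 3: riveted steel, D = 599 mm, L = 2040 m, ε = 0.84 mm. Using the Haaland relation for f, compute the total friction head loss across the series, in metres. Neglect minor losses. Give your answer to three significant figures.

H ≈ 53.8 m

Pipe 1: V = 2.024 m/s, Re = 7.33×10^5, ε/D = 4.20×10^-4, f = 0.01676, h_1 = f(L/D)V²/2g = 30.46 m
Pipe 2: V = 2.691 m/s, Re = 8.45×10^5, ε/D = 2.34×10^-5, f = 0.01232, h_2 = f(L/D)V²/2g = 22.55 m
Pipe 3: V = 0.4613 m/s, Re = 3.50×10^5, ε/D = 0.00140, f = 0.02198, h_3 = f(L/D)V²/2g = 0.8121 m
Series → Q common, losses add: H = Σh = 53.82 m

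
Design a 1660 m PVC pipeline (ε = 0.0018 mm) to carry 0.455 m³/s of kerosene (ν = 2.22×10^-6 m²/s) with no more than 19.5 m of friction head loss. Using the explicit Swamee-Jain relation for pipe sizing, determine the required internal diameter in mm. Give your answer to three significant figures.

Swamee-Jain (Type III): D = 0.66·[ε^1.25·(LQ²/(gh_f))^4.75 + ν·Q^9.4·(L/(gh_f))^5.2]^0.04
LQ²/(gh_f) = 1.797; L/(gh_f) = 8.678
Term 1 = ε^1.25·(…)^4.75 = 1.07×10^-6; Term 2 = ν·Q^9.4·(…)^5.2 = 1.03×10^-4
D = 0.66·(1.07×10^-6 + 1.03×10^-4)^0.04 = 0.4573 m = 457 mm
Check: V = 2.77 m/s, Re = 5.71×10^5, f = 0.01286, h_f = 18.3 m ≈ 19.5 m ✓

D ≈ 457 mm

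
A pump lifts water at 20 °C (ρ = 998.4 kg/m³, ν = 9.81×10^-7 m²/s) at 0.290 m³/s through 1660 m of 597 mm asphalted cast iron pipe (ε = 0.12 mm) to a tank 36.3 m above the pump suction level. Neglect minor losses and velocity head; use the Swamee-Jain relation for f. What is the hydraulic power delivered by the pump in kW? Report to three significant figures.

V = 4Q/(πD²) = 1.036 m/s; Re = 6.30×10^5; ε/D = 2.01×10^-4; f = 0.01523
h_f = f(L/D)V²/2g = 2.317 m
Total head H = z + h_f = 36.3 + 2.317 = 38.62 m
P_hyd = ρgQH = 998.4·9.81·0.290·38.62 = 109.7 kW

P_hyd ≈ 110 kW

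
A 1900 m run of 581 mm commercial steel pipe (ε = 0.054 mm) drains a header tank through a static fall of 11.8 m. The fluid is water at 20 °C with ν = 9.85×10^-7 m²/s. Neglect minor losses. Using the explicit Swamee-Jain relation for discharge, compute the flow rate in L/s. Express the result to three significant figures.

Q ≈ 619 L/s

Swamee-Jain (Type II): Q = -0.965·√(gD⁵h_f/L)·ln[ε/(3.7D) + √(3.17ν²L/(gD³h_f))]
√(gD⁵h_f/L) = √(9.81·0.581⁵·11.8/1900) = 0.06351
ε/(3.7D) = 2.51×10^-5; √(3.17ν²L/(gD³h_f)) = 1.60×10^-5
Q = -0.965·0.06351·ln(4.116×10^-5) = 0.6189 m³/s
Check: V = 2.33 m/s, Re = 1.38×10^6, f = 0.01307, h_f = 11.9 m ≈ 11.8 m ✓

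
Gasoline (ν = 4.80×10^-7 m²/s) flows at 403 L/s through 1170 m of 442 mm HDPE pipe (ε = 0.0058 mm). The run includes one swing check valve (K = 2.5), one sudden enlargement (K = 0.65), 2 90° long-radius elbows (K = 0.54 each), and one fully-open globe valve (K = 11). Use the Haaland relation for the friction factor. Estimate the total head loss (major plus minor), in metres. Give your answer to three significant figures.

H_L ≈ 15.1 m

V = 4Q/(πD²) = 2.626 m/s; V²/2g = 0.3516 m
Re = 2.42×10^6, ε/D = 1.31×10^-5 → f = 0.01048 (Haaland)
Major: h_f = f(L/D)·V²/2g = 0.01048·2647·0.3516 = 9.755 m
Minor: ΣK = 15.2; h_m = ΣK·V²/2g = 5.355 m
Total H_L = 9.755 + 5.355 = 15.11 m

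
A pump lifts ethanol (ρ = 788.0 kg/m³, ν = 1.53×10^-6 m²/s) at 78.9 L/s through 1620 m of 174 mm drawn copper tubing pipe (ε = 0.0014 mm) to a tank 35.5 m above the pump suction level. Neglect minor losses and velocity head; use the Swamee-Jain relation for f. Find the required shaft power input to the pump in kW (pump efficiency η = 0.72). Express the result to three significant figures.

P_shaft ≈ 91.5 kW

V = 4Q/(πD²) = 3.318 m/s; Re = 3.77×10^5; ε/D = 8.05×10^-6; f = 0.01388
h_f = f(L/D)V²/2g = 72.54 m
Total head H = z + h_f = 35.5 + 72.54 = 108.0 m
P_hyd = ρgQH = 788.0·9.81·0.0789·108.0 = 65.90 kW
P_shaft = P_hyd/η = 65.90/0.72 = 91.52 kW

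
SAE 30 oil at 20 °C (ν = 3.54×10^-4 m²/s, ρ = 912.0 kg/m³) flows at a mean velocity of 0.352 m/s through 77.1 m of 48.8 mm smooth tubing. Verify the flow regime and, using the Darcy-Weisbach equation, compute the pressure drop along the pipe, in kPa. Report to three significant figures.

Δp ≈ 118 kPa

Re = VD/ν = 0.352·0.04880/3.54×10^-4 = 48.5 → laminar (Re < 2300)
f = 64/Re = 1.319
h_f = f(L/D)V²/(2g) = 1.319·(77.1/0.04880)·0.352²/(2·9.81) = 13.16 m
Δp = ρg·h_f = 912.0·9.81·13.16 = 117.7 kPa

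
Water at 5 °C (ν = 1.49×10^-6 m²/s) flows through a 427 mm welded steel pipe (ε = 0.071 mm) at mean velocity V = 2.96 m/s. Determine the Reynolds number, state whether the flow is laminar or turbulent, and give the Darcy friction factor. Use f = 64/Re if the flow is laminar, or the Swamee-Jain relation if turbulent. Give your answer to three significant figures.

Re = VD/ν = 2.960·0.427/1.49×10^-6 = 8.48×10^5
Re > 4000 → turbulent; ε/D = 1.66×10^-4
Swamee-Jain: f = 0.01454

Re ≈ 8.48×10^5; turbulent; f ≈ 0.0145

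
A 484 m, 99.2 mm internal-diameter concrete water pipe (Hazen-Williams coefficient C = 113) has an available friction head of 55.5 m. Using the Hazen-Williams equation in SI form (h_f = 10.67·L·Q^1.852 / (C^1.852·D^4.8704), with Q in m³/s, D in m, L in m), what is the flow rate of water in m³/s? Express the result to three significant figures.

Rearranging: Q = [h_f·C^1.852·D^4.8704 / (10.67·L)]^(1/1.852)
Q = [55.5·113^1.852·0.0992^4.8704 / (10.67·484)]^0.540 = 0.02244 m³/s

Q ≈ 0.0224 m³/s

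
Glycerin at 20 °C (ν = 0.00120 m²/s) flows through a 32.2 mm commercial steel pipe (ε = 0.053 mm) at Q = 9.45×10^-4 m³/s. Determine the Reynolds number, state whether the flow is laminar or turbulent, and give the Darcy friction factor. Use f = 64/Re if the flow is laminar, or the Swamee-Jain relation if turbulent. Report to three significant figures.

V = 4Q/(πD²) = 1.160 m/s
Re = VD/ν = 1.160·0.0322/0.00120 = 31.1
Re < 2300 → laminar → f = 64/Re = 2.055

Re ≈ 31.1; laminar; f = 64/Re ≈ 2.06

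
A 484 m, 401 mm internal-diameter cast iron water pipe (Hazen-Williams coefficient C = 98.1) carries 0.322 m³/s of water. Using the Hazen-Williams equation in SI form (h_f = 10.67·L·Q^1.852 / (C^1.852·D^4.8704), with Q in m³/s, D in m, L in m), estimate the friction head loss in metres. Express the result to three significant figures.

h_f = 10.67·484·0.322^1.852 / (98.1^1.852·0.401^4.8704) = 11.11 m

h_f ≈ 11.1 m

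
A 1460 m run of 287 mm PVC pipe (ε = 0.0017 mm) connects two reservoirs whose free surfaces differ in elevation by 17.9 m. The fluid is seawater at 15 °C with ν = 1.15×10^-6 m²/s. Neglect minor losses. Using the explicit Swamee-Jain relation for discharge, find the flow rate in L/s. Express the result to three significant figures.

Swamee-Jain (Type II): Q = -0.965·√(gD⁵h_f/L)·ln[ε/(3.7D) + √(3.17ν²L/(gD³h_f))]
√(gD⁵h_f/L) = √(9.81·0.287⁵·17.9/1460) = 0.01530
ε/(3.7D) = 1.60×10^-6; √(3.17ν²L/(gD³h_f)) = 3.84×10^-5
Q = -0.965·0.01530·ln(4.000×10^-5) = 0.1495 m³/s
Check: V = 2.31 m/s, Re = 5.77×10^5, f = 0.01287, h_f = 17.8 m ≈ 17.9 m ✓

Q ≈ 150 L/s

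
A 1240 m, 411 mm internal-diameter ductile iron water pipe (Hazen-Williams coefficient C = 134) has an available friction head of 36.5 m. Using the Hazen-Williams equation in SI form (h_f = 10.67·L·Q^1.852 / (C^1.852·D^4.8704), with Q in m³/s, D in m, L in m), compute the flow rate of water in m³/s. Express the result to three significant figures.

Q ≈ 0.537 m³/s

Rearranging: Q = [h_f·C^1.852·D^4.8704 / (10.67·L)]^(1/1.852)
Q = [36.5·134^1.852·0.411^4.8704 / (10.67·1240)]^0.540 = 0.5366 m³/s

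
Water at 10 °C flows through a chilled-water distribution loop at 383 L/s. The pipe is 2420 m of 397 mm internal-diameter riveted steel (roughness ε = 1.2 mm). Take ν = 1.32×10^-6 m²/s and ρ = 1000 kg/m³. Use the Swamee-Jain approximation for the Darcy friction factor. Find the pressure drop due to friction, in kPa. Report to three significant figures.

Δp ≈ 771 kPa

V = 4Q/(πD²) = 4·0.383/(π·0.397²) = 3.094 m/s
Re = VD/ν = 3.094·0.397/1.32×10^-6 = 9.31×10^5 → turbulent
ε/D = 1.2/397 = 0.00302
Swamee-Jain: f = 0.02644
h_f = f(L/D)V²/(2g) = 0.02644·(2420/0.397)·3.094²/(2·9.81) = 78.64 m
Δp = ρg·h_f = 1000·9.81·78.64 = 771.4 kPa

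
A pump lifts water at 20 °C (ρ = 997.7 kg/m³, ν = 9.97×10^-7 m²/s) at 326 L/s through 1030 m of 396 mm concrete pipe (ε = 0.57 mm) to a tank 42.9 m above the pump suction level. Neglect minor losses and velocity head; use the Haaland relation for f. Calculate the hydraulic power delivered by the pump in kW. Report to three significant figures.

P_hyd ≈ 201 kW

V = 4Q/(πD²) = 2.647 m/s; Re = 1.05×10^6; ε/D = 0.00144; f = 0.02174
h_f = f(L/D)V²/2g = 20.19 m
Total head H = z + h_f = 42.9 + 20.19 = 63.09 m
P_hyd = ρgQH = 997.7·9.81·0.326·63.09 = 201.3 kW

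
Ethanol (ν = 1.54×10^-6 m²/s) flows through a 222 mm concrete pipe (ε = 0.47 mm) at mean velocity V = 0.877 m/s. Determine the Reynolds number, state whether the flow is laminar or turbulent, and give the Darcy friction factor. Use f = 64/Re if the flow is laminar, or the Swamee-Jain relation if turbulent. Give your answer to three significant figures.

Re ≈ 1.26×10^5; turbulent; f ≈ 0.0253

Re = VD/ν = 0.8770·0.222/1.54×10^-6 = 1.26×10^5
Re > 4000 → turbulent; ε/D = 0.00212
Swamee-Jain: f = 0.02530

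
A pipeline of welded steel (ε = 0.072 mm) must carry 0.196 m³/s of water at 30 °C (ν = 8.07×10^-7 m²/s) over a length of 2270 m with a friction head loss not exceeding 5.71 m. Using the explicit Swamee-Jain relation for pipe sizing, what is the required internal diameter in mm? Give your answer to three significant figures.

Swamee-Jain (Type III): D = 0.66·[ε^1.25·(LQ²/(gh_f))^4.75 + ν·Q^9.4·(L/(gh_f))^5.2]^0.04
LQ²/(gh_f) = 1.557; L/(gh_f) = 40.52
Term 1 = ε^1.25·(…)^4.75 = 5.43×10^-5; Term 2 = ν·Q^9.4·(…)^5.2 = 4.11×10^-5
D = 0.66·(5.43×10^-5 + 4.11×10^-5)^0.04 = 0.4558 m = 456 mm
Check: V = 1.20 m/s, Re = 6.79×10^5, f = 0.01470, h_f = 5.39 m ≈ 5.71 m ✓

D ≈ 456 mm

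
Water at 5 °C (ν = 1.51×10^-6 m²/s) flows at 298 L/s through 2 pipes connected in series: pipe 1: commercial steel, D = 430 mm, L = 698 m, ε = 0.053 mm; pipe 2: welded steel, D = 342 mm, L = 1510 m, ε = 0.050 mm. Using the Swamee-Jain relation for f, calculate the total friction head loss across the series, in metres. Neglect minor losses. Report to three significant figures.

H ≈ 39.3 m

Pipe 1: V = 2.052 m/s, Re = 5.84×10^5, ε/D = 1.23×10^-4, f = 0.01450, h_1 = f(L/D)V²/2g = 5.051 m
Pipe 2: V = 3.244 m/s, Re = 7.35×10^5, ε/D = 1.46×10^-4, f = 0.01447, h_2 = f(L/D)V²/2g = 34.26 m
Series → Q common, losses add: H = Σh = 39.31 m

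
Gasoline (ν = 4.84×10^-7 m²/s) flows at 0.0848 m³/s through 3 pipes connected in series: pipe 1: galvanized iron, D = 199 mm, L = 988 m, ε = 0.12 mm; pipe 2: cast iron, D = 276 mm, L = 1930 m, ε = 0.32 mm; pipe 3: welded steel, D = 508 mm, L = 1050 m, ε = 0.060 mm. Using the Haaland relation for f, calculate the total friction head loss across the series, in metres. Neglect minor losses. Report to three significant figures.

Pipe 1: V = 2.726 m/s, Re = 1.12×10^6, ε/D = 6.03×10^-4, f = 0.01780, h_1 = f(L/D)V²/2g = 33.49 m
Pipe 2: V = 1.417 m/s, Re = 8.08×10^5, ε/D = 0.00116, f = 0.02070, h_2 = f(L/D)V²/2g = 14.82 m
Pipe 3: V = 0.4184 m/s, Re = 4.39×10^5, ε/D = 1.18×10^-4, f = 0.01467, h_3 = f(L/D)V²/2g = 0.2706 m
Series → Q common, losses add: H = Σh = 48.58 m

H ≈ 48.6 m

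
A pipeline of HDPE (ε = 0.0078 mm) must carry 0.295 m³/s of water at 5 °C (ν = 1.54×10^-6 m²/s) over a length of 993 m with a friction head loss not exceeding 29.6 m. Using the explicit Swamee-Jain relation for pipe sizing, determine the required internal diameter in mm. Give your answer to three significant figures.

D ≈ 317 mm

Swamee-Jain (Type III): D = 0.66·[ε^1.25·(LQ²/(gh_f))^4.75 + ν·Q^9.4·(L/(gh_f))^5.2]^0.04
LQ²/(gh_f) = 0.2976; L/(gh_f) = 3.420
Term 1 = ε^1.25·(…)^4.75 = 1.30×10^-9; Term 2 = ν·Q^9.4·(…)^5.2 = 9.56×10^-9
D = 0.66·(1.30×10^-9 + 9.56×10^-9)^0.04 = 0.3169 m = 317 mm
Check: V = 3.74 m/s, Re = 7.70×10^5, f = 0.01263, h_f = 28.2 m ≈ 29.6 m ✓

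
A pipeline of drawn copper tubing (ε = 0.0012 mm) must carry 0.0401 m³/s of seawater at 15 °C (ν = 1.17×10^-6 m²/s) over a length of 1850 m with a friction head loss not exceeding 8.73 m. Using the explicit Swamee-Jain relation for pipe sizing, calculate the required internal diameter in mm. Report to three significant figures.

D ≈ 216 mm

Swamee-Jain (Type III): D = 0.66·[ε^1.25·(LQ²/(gh_f))^4.75 + ν·Q^9.4·(L/(gh_f))^5.2]^0.04
LQ²/(gh_f) = 0.03474; L/(gh_f) = 21.60
Term 1 = ε^1.25·(…)^4.75 = 4.65×10^-15; Term 2 = ν·Q^9.4·(…)^5.2 = 7.53×10^-13
D = 0.66·(4.65×10^-15 + 7.53×10^-13)^0.04 = 0.2161 m = 216 mm
Check: V = 1.09 m/s, Re = 2.02×10^5, f = 0.01555, h_f = 8.11 m ≈ 8.73 m ✓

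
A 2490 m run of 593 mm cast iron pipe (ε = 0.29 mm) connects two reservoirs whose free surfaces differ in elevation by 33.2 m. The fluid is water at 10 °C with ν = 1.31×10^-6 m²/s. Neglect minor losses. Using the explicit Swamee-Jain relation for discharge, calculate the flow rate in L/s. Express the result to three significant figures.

Swamee-Jain (Type II): Q = -0.965·√(gD⁵h_f/L)·ln[ε/(3.7D) + √(3.17ν²L/(gD³h_f))]
√(gD⁵h_f/L) = √(9.81·0.593⁵·33.2/2490) = 0.09794
ε/(3.7D) = 1.32×10^-4; √(3.17ν²L/(gD³h_f)) = 1.41×10^-5
Q = -0.965·0.09794·ln(1.463×10^-4) = 0.8345 m³/s
Check: V = 3.02 m/s, Re = 1.37×10^6, f = 0.01708, h_f = 33.4 m ≈ 33.2 m ✓

Q ≈ 834 L/s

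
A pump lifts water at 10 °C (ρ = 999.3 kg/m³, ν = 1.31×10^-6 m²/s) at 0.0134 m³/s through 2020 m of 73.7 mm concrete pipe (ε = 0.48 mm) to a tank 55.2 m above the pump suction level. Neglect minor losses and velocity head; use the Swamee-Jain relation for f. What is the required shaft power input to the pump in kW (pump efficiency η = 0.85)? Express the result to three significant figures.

V = 4Q/(πD²) = 3.141 m/s; Re = 1.77×10^5; ε/D = 0.00651; f = 0.03358
h_f = f(L/D)V²/2g = 462.9 m
Total head H = z + h_f = 55.2 + 462.9 = 518.1 m
P_hyd = ρgQH = 999.3·9.81·0.0134·518.1 = 68.06 kW
P_shaft = P_hyd/η = 68.06/0.85 = 80.07 kW

P_shaft ≈ 80.1 kW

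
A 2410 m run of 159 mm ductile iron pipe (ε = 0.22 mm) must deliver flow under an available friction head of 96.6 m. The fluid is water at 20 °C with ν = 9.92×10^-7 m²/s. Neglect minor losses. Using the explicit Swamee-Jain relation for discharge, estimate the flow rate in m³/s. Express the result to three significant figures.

Q ≈ 0.0475 m³/s

Swamee-Jain (Type II): Q = -0.965·√(gD⁵h_f/L)·ln[ε/(3.7D) + √(3.17ν²L/(gD³h_f))]
√(gD⁵h_f/L) = √(9.81·0.159⁵·96.6/2410) = 0.006321
ε/(3.7D) = 3.74×10^-4; √(3.17ν²L/(gD³h_f)) = 4.44×10^-5
Q = -0.965·0.006321·ln(4.184×10^-4) = 0.04745 m³/s
Check: V = 2.39 m/s, Re = 3.83×10^5, f = 0.02203, h_f = 97.2 m ≈ 96.6 m ✓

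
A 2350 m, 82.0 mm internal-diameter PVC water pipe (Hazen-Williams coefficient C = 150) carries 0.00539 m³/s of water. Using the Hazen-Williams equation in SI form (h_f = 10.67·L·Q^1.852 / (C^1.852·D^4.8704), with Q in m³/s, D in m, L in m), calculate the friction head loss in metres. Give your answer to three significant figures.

h_f ≈ 28.7 m

h_f = 10.67·2350·0.00539^1.852 / (150^1.852·0.0820^4.8704) = 28.72 m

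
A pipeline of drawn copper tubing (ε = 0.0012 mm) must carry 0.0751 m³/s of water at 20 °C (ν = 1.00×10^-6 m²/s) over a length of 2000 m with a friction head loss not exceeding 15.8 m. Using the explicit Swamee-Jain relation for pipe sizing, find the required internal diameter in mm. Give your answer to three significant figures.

Swamee-Jain (Type III): D = 0.66·[ε^1.25·(LQ²/(gh_f))^4.75 + ν·Q^9.4·(L/(gh_f))^5.2]^0.04
LQ²/(gh_f) = 0.07278; L/(gh_f) = 12.90
Term 1 = ε^1.25·(…)^4.75 = 1.56×10^-13; Term 2 = ν·Q^9.4·(…)^5.2 = 1.61×10^-11
D = 0.66·(1.56×10^-13 + 1.61×10^-11)^0.04 = 0.2443 m = 244 mm
Check: V = 1.60 m/s, Re = 3.91×10^5, f = 0.01375, h_f = 14.7 m ≈ 15.8 m ✓

D ≈ 244 mm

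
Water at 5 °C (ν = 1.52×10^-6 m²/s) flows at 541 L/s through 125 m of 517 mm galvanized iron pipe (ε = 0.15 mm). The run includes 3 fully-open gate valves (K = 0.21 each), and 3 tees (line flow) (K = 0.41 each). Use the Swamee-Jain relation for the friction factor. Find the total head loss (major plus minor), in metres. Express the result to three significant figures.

V = 4Q/(πD²) = 2.577 m/s; V²/2g = 0.3385 m
Re = 8.77×10^5, ε/D = 2.90×10^-4 → f = 0.01576 (Swamee-Jain)
Major: h_f = f(L/D)·V²/2g = 0.01576·241.8·0.3385 = 1.290 m
Minor: ΣK = 1.86; h_m = ΣK·V²/2g = 0.6296 m
Total H_L = 1.290 + 0.6296 = 1.920 m

H_L ≈ 1.92 m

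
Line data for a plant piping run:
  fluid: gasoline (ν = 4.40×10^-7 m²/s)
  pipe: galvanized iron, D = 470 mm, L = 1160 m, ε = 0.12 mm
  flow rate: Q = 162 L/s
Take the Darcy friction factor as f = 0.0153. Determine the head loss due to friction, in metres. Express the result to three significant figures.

h_f ≈ 1.68 m

V = 4Q/(πD²) = 4·0.162/(π·0.470²) = 0.9337 m/s
h_f = f(L/D)V²/(2g) = 0.01530·(1160/0.470)·0.9337²/(2·9.81) = 1.678 m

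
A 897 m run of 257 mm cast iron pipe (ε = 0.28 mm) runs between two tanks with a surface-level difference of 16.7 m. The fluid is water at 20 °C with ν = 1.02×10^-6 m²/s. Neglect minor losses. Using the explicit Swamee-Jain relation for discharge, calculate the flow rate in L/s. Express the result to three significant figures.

Swamee-Jain (Type II): Q = -0.965·√(gD⁵h_f/L)·ln[ε/(3.7D) + √(3.17ν²L/(gD³h_f))]
√(gD⁵h_f/L) = √(9.81·0.257⁵·16.7/897) = 0.01431
ε/(3.7D) = 2.94×10^-4; √(3.17ν²L/(gD³h_f)) = 3.26×10^-5
Q = -0.965·0.01431·ln(3.271×10^-4) = 0.1108 m³/s
Check: V = 2.14 m/s, Re = 5.38×10^5, f = 0.02069, h_f = 16.8 m ≈ 16.7 m ✓

Q ≈ 111 L/s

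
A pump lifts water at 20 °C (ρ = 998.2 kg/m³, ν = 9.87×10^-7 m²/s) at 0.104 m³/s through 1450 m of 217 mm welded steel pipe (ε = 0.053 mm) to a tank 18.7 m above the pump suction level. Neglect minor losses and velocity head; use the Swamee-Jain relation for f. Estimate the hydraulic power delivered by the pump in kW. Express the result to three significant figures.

V = 4Q/(πD²) = 2.812 m/s; Re = 6.18×10^5; ε/D = 2.44×10^-4; f = 0.01567
h_f = f(L/D)V²/2g = 42.19 m
Total head H = z + h_f = 18.7 + 42.19 = 60.89 m
P_hyd = ρgQH = 998.2·9.81·0.104·60.89 = 62.01 kW

P_hyd ≈ 62.0 kW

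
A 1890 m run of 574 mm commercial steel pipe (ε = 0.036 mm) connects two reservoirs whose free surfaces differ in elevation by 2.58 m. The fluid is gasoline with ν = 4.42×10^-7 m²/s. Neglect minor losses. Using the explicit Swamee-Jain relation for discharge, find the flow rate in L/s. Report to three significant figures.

Q ≈ 288 L/s

Swamee-Jain (Type II): Q = -0.965·√(gD⁵h_f/L)·ln[ε/(3.7D) + √(3.17ν²L/(gD³h_f))]
√(gD⁵h_f/L) = √(9.81·0.574⁵·2.58/1890) = 0.02889
ε/(3.7D) = 1.70×10^-5; √(3.17ν²L/(gD³h_f)) = 1.56×10^-5
Q = -0.965·0.02889·ln(3.259×10^-5) = 0.2880 m³/s
Check: V = 1.11 m/s, Re = 1.45×10^6, f = 0.01247, h_f = 2.59 m ≈ 2.58 m ✓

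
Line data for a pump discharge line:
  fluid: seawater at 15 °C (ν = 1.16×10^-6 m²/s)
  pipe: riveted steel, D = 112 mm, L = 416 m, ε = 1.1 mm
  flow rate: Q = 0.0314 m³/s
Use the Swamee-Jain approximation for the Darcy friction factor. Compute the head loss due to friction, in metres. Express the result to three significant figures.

h_f ≈ 73.1 m

V = 4Q/(πD²) = 4·0.0314/(π·0.112²) = 3.187 m/s
Re = VD/ν = 3.187·0.112/1.16×10^-6 = 3.08×10^5 → turbulent
ε/D = 1.1/112 = 0.00982
Swamee-Jain: f = 0.03799
h_f = f(L/D)V²/(2g) = 0.03799·(416/0.112)·3.187²/(2·9.81) = 73.05 m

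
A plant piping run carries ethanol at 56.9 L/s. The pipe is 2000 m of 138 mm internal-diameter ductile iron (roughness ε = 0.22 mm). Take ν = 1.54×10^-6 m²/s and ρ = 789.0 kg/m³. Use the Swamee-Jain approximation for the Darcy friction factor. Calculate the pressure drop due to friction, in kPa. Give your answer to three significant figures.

V = 4Q/(πD²) = 4·0.0569/(π·0.138²) = 3.804 m/s
Re = VD/ν = 3.804·0.138/1.54×10^-6 = 3.41×10^5 → turbulent
ε/D = 0.22/138 = 0.00159
Swamee-Jain: f = 0.02283
h_f = f(L/D)V²/(2g) = 0.02283·(2000/0.138)·3.804²/(2·9.81) = 244.1 m
Δp = ρg·h_f = 789.0·9.81·244.1 = 1889 kPa

Δp ≈ 1890 kPa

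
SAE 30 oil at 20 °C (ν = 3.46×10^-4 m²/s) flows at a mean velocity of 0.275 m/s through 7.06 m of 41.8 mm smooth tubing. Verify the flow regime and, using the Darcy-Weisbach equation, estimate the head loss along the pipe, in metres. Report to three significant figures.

h_f ≈ 1.25 m

Re = VD/ν = 0.275·0.04180/3.46×10^-4 = 33.2 → laminar (Re < 2300)
f = 64/Re = 1.926
h_f = f(L/D)V²/(2g) = 1.926·(7.06/0.04180)·0.275²/(2·9.81) = 1.254 m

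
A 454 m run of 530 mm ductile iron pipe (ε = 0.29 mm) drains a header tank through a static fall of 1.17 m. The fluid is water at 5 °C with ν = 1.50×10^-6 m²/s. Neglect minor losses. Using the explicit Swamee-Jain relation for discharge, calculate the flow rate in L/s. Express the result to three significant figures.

Q ≈ 269 L/s

Swamee-Jain (Type II): Q = -0.965·√(gD⁵h_f/L)·ln[ε/(3.7D) + √(3.17ν²L/(gD³h_f))]
√(gD⁵h_f/L) = √(9.81·0.530⁵·1.17/454) = 0.03252
ε/(3.7D) = 1.48×10^-4; √(3.17ν²L/(gD³h_f)) = 4.35×10^-5
Q = -0.965·0.03252·ln(1.914×10^-4) = 0.2686 m³/s
Check: V = 1.22 m/s, Re = 4.30×10^5, f = 0.01820, h_f = 1.18 m ≈ 1.17 m ✓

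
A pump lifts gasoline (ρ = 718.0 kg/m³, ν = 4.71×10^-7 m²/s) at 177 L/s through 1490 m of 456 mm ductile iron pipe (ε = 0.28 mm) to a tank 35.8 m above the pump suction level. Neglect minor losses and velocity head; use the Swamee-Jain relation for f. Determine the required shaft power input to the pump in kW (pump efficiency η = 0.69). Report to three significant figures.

V = 4Q/(πD²) = 1.084 m/s; Re = 1.05×10^6; ε/D = 6.14×10^-4; f = 0.01801
h_f = f(L/D)V²/2g = 3.522 m
Total head H = z + h_f = 35.8 + 3.522 = 39.32 m
P_hyd = ρgQH = 718.0·9.81·0.177·39.32 = 49.02 kW
P_shaft = P_hyd/η = 49.02/0.69 = 71.05 kW

P_shaft ≈ 71.0 kW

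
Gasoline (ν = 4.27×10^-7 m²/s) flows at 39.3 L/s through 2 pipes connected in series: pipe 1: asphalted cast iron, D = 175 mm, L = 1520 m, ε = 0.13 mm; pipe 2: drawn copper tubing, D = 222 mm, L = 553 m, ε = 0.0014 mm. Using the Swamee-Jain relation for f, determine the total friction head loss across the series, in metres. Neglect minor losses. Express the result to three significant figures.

H ≈ 24.1 m

Pipe 1: V = 1.634 m/s, Re = 6.70×10^5, ε/D = 7.43×10^-4, f = 0.01896, h_1 = f(L/D)V²/2g = 22.40 m
Pipe 2: V = 1.015 m/s, Re = 5.28×10^5, ε/D = 6.31×10^-6, f = 0.01307, h_2 = f(L/D)V²/2g = 1.711 m
Series → Q common, losses add: H = Σh = 24.11 m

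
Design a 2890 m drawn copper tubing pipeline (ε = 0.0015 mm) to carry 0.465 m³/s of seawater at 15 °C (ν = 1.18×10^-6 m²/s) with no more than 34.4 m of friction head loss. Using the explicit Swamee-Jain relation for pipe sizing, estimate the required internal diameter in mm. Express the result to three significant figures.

Swamee-Jain (Type III): D = 0.66·[ε^1.25·(LQ²/(gh_f))^4.75 + ν·Q^9.4·(L/(gh_f))^5.2]^0.04
LQ²/(gh_f) = 1.852; L/(gh_f) = 8.564
Term 1 = ε^1.25·(…)^4.75 = 9.80×10^-7; Term 2 = ν·Q^9.4·(…)^5.2 = 6.25×10^-5
D = 0.66·(9.80×10^-7 + 6.25×10^-5)^0.04 = 0.4484 m = 448 mm
Check: V = 2.94 m/s, Re = 1.12×10^6, f = 0.01148, h_f = 32.7 m ≈ 34.4 m ✓

D ≈ 448 mm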